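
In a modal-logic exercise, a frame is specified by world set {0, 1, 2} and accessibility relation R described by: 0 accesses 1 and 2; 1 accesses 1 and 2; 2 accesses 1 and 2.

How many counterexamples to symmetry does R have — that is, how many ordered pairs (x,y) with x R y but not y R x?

Enumerating: (0,1), (0,2).

2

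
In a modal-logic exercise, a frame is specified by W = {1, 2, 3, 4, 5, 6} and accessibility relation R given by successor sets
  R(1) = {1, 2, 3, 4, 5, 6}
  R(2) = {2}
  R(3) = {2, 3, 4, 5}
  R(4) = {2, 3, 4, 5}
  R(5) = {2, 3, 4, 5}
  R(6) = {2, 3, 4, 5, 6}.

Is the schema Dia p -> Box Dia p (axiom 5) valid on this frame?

By correspondence theory, 5 is valid on a frame iff R is Euclidean.
Euclidean: no — 1 R 2 and 1 R 3, but not 2 R 3.

No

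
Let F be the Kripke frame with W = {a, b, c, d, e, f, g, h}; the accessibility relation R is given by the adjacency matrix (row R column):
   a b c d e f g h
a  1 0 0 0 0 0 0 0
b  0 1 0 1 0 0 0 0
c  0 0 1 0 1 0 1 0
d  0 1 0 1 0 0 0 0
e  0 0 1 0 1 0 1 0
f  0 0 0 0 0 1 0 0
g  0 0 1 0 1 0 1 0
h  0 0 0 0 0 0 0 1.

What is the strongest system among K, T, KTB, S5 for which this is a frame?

Reflexive (axiom T): yes — every world is R-related to itself.
Symmetric (axiom B): yes — every pair in R has its reverse in R.
Euclidean (axiom 5): yes — any two successors of a common world are R-related.
So F validates K, T, KTB, S5. The strongest is S5.

S5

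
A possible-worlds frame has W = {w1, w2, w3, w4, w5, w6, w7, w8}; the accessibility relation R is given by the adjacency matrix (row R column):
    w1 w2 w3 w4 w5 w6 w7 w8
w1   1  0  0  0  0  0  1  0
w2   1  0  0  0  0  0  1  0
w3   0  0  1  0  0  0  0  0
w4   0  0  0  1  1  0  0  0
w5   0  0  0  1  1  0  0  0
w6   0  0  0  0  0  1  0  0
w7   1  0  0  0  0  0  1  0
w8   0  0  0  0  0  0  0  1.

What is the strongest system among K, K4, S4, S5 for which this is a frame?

K4

Transitive (axiom 4): yes — every two-step R-path is closed by a direct edge.
Reflexive (axiom T): no — w2 is not related to itself.
Euclidean (axiom 5): yes — any two successors of a common world are R-related.
So F validates K, K4; S4 would additionally require R to be reflexive. The strongest is K4.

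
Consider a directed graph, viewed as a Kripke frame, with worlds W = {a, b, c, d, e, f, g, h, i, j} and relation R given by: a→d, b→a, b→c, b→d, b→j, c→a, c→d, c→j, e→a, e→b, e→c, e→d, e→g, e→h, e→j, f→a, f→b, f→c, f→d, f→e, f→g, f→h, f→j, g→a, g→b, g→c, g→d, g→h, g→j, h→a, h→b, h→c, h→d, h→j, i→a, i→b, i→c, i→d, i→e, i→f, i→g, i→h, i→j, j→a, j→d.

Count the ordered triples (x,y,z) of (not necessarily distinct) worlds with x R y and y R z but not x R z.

R is transitive; there are no such tuples.

0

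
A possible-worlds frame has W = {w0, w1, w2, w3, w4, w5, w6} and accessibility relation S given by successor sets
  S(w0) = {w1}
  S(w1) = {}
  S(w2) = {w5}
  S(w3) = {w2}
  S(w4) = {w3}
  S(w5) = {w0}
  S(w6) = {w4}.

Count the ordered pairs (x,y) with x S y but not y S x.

Enumerating: (w0,w1), (w2,w5), (w3,w2), (w4,w3), (w5,w0), (w6,w4).

6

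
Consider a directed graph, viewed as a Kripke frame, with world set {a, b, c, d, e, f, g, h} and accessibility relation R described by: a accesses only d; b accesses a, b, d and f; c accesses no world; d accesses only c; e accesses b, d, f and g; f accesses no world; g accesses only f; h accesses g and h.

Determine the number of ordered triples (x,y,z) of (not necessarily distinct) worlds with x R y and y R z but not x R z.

Enumerating: (a,d,c), (b,d,c), (e,b,a), (e,d,c), (h,g,f).

5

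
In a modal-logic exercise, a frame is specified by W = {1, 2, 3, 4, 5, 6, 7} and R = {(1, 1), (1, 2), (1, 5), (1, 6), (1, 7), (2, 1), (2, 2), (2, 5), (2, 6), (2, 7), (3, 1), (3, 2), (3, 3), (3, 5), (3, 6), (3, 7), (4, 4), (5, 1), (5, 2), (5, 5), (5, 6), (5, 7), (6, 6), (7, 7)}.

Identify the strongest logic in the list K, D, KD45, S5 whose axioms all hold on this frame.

Serial (axiom D): yes — every world has a successor (e.g. 1 R 1).
Euclidean (axiom 5): no — 1 R 6 and 1 R 2, but not 6 R 2.
Transitive (axiom 4): yes — every two-step R-path is closed by a direct edge.
Reflexive (axiom T): yes — every world is R-related to itself.
So F validates K, D; KD45 would additionally require R to be Euclidean. The strongest is D.

D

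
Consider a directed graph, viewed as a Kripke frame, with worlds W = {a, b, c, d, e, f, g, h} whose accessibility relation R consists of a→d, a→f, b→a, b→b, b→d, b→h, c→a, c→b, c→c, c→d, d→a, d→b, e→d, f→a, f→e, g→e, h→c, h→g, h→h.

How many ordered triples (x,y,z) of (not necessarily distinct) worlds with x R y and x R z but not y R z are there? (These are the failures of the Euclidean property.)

Enumerating: (a,d,d), (a,d,f), (a,f,d), (a,f,f), (b,a,a), (b,a,b), (b,a,h), (b,d,d), (b,d,h), (b,h,a), (b,h,b), (b,h,d), … and 19 more.
Total: 31.

31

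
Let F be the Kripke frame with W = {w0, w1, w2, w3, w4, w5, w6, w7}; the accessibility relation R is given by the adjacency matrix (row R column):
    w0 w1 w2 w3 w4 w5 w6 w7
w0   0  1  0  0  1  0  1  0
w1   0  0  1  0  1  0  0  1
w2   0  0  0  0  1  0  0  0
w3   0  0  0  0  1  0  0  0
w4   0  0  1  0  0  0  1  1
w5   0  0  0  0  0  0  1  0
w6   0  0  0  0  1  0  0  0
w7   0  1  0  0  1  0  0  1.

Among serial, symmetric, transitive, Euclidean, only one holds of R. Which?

serial

Serial: yes — every world has a successor (e.g. w0 R w1).
Symmetric: no — w0 R w1 but not w1 R w0.
Transitive: no — w0 R w1 and w1 R w2, but not w0 R w2.
Euclidean: no — w0 R w1 and w0 R w6, but not w1 R w6.
Only serial holds.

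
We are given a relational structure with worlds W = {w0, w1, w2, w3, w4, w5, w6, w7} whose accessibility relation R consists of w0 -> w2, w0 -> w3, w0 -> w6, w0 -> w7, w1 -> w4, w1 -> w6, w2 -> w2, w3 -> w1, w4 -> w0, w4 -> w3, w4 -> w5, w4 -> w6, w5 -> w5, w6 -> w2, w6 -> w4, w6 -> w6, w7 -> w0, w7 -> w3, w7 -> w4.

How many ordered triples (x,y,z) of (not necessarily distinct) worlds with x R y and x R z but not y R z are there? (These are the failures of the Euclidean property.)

36

Enumerating: (w0,w2,w3), (w0,w2,w6), (w0,w2,w7), (w0,w3,w2), (w0,w3,w3), (w0,w3,w6), (w0,w3,w7), (w0,w6,w3), (w0,w6,w7), (w0,w7,w2), (w0,w7,w6), (w0,w7,w7), … and 24 more.
Total: 36.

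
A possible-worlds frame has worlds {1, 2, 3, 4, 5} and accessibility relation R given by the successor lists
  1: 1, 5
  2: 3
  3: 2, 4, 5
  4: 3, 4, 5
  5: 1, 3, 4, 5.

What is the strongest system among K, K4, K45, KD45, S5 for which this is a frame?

K

Transitive (axiom 4): no — 1 R 5 and 5 R 3, but not 1 R 3.
Euclidean (axiom 5): no — 3 R 2 and 3 R 4, but not 2 R 4.
Serial (axiom D): yes — every world has a successor (e.g. 1 R 1).
Reflexive (axiom T): no — 2 is not related to itself.
So F validates K; K4 would additionally require R to be transitive. The strongest is K.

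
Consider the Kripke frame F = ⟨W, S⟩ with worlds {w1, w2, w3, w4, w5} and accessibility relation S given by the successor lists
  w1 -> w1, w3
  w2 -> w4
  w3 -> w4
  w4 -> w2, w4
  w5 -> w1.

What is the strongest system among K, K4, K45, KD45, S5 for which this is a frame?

K

Transitive (axiom 4): no — w1 S w3 and w3 S w4, but not w1 S w4.
Euclidean (axiom 5): no — w1 S w3 and w1 S w1, but not w3 S w1.
Serial (axiom D): yes — every world has a successor (e.g. w1 S w1).
Reflexive (axiom T): no — w2 is not related to itself.
So F validates K; K4 would additionally require S to be transitive. The strongest is K.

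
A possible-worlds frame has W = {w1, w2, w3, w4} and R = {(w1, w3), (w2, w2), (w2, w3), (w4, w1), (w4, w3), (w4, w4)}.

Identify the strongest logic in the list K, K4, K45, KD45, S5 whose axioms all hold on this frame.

K4

Transitive (axiom 4): yes — every two-step R-path is closed by a direct edge.
Euclidean (axiom 5): no — w4 R w3 and w4 R w1, but not w3 R w1.
Serial (axiom D): no — w3 has no R-successor.
Reflexive (axiom T): no — w1 is not related to itself.
So F validates K, K4; K45 would additionally require R to be Euclidean. The strongest is K4.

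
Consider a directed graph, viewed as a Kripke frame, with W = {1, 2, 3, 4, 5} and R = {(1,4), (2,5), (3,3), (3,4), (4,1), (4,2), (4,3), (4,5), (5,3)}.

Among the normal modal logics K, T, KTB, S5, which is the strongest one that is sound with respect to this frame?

K

Reflexive (axiom T): no — 1 is not related to itself.
Symmetric (axiom B): no — 2 R 5 but not 5 R 2.
Euclidean (axiom 5): no — 4 R 1 and 4 R 2, but not 1 R 2.
So F validates K; T would additionally require R to be reflexive. The strongest is K.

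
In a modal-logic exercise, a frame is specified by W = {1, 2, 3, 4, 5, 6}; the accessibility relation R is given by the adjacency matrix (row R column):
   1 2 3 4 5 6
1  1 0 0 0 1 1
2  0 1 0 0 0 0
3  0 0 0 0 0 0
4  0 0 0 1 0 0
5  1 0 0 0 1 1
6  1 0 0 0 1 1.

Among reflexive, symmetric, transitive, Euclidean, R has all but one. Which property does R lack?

Reflexive: no — 3 is not related to itself.
Symmetric: yes — every pair in R has its reverse in R.
Transitive: yes — every two-step R-path is closed by a direct edge.
Euclidean: yes — any two successors of a common world are R-related.
Only reflexive fails.

reflexive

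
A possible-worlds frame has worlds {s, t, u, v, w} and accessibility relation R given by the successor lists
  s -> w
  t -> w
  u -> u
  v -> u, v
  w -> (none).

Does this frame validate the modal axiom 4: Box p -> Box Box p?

The schema 4 characterises exactly the transitive frames.
Transitive: yes — every two-step R-path is closed by a direct edge.

Yes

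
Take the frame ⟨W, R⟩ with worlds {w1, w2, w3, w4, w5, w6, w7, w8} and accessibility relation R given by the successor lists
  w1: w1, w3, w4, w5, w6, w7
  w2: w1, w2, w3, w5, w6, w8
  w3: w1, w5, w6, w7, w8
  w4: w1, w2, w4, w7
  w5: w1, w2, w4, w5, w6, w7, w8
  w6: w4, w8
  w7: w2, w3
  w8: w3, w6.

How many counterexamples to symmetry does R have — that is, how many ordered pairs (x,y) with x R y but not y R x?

Enumerating: (w1,w6), (w1,w7), (w2,w1), (w2,w3), (w2,w6), (w2,w8), (w3,w5), (w3,w6), (w4,w2), (w4,w7), (w5,w4), (w5,w6), (w5,w7), (w5,w8), (w6,w4), (w7,w2).

16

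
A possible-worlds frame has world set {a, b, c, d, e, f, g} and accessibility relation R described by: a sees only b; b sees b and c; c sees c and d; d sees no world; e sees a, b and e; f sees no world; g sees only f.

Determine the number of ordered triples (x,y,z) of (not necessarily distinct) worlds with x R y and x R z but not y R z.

Enumerating: (b,c,b), (c,d,c), (c,d,d), (e,a,a), (e,a,e), (e,b,a), (e,b,e), (g,f,f).

8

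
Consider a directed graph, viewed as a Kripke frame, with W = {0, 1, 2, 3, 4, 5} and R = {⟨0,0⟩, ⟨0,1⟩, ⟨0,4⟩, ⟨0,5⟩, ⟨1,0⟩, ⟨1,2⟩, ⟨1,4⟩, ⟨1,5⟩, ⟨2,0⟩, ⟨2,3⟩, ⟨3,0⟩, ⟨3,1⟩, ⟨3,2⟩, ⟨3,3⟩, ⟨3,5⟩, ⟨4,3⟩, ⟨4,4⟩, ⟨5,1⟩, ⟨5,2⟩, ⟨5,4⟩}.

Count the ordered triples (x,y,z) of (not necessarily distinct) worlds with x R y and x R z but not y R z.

33

Enumerating: (0,1,1), (0,4,0), (0,4,1), (0,4,5), (0,5,0), (0,5,5), (1,0,2), (1,2,2), (1,2,4), (1,2,5), (1,4,0), (1,4,2), … and 21 more.
Total: 33.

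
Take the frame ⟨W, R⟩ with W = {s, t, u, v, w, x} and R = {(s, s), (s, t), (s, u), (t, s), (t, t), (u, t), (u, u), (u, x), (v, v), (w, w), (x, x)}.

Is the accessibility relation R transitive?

No

Transitive: no — s R u and u R x, but not s R x.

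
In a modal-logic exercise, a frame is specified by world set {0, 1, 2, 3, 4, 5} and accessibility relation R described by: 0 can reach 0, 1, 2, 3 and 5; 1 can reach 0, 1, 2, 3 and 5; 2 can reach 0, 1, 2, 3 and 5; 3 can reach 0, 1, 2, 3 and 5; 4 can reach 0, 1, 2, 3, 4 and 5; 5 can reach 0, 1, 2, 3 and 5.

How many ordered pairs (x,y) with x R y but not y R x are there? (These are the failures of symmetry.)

5

Enumerating: (4,0), (4,1), (4,2), (4,3), (4,5).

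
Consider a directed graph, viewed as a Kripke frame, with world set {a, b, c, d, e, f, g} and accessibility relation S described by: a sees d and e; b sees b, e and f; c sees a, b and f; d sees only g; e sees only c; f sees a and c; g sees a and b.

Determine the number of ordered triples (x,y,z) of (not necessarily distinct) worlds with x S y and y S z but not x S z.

Enumerating: (a,d,g), (a,e,c), (b,e,c), (b,f,a), (b,f,c), (c,a,d), (c,a,e), (c,b,e), (c,f,c), (d,g,a), (d,g,b), (e,c,a), … and 10 more.
Total: 22.

22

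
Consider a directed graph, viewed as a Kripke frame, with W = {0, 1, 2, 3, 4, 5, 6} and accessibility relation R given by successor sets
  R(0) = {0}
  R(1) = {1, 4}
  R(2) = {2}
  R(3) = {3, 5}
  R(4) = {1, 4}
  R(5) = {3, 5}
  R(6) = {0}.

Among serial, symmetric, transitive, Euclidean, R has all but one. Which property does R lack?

symmetric

Serial: yes — every world has a successor (e.g. 0 R 0).
Symmetric: no — 6 R 0 but not 0 R 6.
Transitive: yes — every two-step R-path is closed by a direct edge.
Euclidean: yes — any two successors of a common world are R-related.
Only symmetric fails.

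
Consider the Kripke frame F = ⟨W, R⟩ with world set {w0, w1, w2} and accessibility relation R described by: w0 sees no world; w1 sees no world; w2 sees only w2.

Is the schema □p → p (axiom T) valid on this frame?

No

By correspondence theory, T is valid on a frame iff R is reflexive.
Reflexive: no — w0 is not related to itself.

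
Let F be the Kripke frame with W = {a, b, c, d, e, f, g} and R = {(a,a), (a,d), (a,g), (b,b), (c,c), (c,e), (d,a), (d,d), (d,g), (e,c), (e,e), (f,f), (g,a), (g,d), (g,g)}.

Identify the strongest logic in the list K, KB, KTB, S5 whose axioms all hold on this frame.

S5

Symmetric (axiom B): yes — every pair in R has its reverse in R.
Reflexive (axiom T): yes — every world is R-related to itself.
Euclidean (axiom 5): yes — any two successors of a common world are R-related.
So F validates K, KB, KTB, S5. The strongest is S5.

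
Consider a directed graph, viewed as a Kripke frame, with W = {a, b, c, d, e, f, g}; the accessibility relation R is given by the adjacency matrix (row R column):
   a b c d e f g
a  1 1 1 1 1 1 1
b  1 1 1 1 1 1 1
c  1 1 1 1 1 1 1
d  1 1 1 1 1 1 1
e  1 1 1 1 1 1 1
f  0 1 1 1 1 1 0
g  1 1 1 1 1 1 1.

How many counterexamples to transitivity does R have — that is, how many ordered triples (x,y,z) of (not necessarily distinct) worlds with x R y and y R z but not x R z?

Enumerating: (f,b,a), (f,b,g), (f,c,a), (f,c,g), (f,d,a), (f,d,g), (f,e,a), (f,e,g).

8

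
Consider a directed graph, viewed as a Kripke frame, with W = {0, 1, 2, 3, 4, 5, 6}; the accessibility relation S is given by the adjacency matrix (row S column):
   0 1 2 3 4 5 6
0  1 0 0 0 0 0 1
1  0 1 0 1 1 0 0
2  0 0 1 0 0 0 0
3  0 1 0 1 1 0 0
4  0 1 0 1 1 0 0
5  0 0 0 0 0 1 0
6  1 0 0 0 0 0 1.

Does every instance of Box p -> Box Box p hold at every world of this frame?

The schema 4 characterises exactly the transitive frames.
Transitive: yes — every two-step S-path is closed by a direct edge.

Yes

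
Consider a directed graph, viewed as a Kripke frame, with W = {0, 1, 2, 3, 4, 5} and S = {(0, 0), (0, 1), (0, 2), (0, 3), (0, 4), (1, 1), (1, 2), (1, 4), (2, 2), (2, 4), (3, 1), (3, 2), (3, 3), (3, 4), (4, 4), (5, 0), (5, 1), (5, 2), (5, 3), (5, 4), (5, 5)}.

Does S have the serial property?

Serial: yes — every world has a successor (e.g. 0 S 0).

Yes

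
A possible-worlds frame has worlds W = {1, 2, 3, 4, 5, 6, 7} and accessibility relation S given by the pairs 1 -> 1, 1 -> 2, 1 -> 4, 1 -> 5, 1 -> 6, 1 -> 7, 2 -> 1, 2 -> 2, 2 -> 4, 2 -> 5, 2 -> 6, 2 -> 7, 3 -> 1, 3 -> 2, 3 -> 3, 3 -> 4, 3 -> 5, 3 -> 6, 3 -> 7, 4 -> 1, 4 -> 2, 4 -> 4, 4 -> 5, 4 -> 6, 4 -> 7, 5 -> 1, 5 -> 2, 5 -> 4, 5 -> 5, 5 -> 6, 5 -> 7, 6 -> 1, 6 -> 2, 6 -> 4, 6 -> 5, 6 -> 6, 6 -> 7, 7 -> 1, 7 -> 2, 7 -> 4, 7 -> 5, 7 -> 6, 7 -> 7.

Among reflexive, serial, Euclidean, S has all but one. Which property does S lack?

Reflexive: yes — every world is S-related to itself.
Serial: yes — every world has a successor (e.g. 1 S 1).
Euclidean: no — 3 S 1 and 3 S 3, but not 1 S 3.
Only Euclidean fails.

Euclidean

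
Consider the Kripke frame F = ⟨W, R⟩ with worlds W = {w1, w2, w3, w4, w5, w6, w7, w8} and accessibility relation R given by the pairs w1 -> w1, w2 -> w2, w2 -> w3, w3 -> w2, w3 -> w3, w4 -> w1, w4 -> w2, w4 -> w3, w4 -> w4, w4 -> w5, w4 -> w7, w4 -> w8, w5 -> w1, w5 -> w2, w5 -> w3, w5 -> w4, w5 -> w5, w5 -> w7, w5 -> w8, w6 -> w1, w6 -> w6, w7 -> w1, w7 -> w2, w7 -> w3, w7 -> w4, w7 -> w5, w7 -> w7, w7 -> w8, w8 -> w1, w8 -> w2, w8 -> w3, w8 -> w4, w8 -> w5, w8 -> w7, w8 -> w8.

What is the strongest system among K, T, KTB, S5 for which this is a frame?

T

Reflexive (axiom T): yes — every world is R-related to itself.
Symmetric (axiom B): no — w4 R w1 but not w1 R w4.
Euclidean (axiom 5): no — w4 R w1 and w4 R w2, but not w1 R w2.
So F validates K, T; KTB would additionally require R to be symmetric. The strongest is T.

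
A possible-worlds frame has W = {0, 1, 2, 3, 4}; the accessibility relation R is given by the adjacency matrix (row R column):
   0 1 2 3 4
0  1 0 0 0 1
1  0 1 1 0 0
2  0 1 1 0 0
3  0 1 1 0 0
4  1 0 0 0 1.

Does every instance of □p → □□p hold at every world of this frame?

The schema 4 characterises exactly the transitive frames.
Transitive: yes — every two-step R-path is closed by a direct edge.

Yes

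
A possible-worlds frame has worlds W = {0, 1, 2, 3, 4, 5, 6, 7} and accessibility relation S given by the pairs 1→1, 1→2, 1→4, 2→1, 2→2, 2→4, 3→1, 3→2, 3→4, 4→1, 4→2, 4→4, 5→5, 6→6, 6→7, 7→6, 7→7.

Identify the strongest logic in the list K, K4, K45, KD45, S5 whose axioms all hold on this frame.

K45

Transitive (axiom 4): yes — every two-step S-path is closed by a direct edge.
Euclidean (axiom 5): yes — any two successors of a common world are S-related.
Serial (axiom D): no — 0 has no S-successor.
Reflexive (axiom T): no — 0 is not related to itself.
So F validates K, K4, K45; KD45 would additionally require S to be serial. The strongest is K45.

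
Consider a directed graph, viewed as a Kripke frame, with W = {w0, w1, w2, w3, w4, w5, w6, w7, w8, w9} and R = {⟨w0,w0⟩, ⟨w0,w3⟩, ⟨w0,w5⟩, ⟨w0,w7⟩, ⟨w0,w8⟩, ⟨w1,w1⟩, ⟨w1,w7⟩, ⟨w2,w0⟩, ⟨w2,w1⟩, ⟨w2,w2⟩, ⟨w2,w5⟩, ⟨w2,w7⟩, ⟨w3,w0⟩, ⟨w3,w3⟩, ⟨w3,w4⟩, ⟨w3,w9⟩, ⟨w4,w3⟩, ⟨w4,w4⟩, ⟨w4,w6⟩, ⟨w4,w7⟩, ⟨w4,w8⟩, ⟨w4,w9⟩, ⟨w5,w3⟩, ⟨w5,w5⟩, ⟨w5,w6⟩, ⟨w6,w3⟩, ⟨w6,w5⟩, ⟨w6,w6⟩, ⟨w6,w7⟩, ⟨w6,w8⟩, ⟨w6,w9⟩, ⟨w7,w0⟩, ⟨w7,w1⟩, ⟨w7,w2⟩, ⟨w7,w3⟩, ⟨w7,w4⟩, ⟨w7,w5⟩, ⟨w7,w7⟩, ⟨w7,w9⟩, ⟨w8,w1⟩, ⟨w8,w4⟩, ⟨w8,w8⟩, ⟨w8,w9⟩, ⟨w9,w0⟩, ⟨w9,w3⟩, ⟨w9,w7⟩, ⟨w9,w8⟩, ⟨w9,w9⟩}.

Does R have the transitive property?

Transitive: no — w0 R w3 and w3 R w4, but not w0 R w4.

No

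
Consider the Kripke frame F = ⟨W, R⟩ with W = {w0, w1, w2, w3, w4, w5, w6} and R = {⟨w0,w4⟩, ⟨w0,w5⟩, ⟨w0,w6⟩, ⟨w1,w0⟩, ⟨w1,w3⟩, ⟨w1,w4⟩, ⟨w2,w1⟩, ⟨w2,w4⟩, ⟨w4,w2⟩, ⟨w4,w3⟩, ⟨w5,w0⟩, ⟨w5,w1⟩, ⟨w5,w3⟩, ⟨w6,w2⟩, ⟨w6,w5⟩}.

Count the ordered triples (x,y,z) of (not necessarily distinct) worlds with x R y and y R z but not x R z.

Enumerating: (w0,w4,w2), (w0,w4,w3), (w0,w5,w0), (w0,w5,w1), (w0,w5,w3), (w0,w6,w2), (w1,w0,w5), (w1,w0,w6), (w1,w4,w2), (w2,w1,w0), (w2,w1,w3), (w2,w4,w2), … and 12 more.
Total: 24.

24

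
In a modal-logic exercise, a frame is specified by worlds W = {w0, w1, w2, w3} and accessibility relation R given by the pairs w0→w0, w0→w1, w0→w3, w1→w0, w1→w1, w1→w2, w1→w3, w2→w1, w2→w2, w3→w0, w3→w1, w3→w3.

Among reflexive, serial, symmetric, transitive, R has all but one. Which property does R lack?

Reflexive: yes — every world is R-related to itself.
Serial: yes — every world has a successor (e.g. w0 R w0).
Symmetric: yes — every pair in R has its reverse in R.
Transitive: no — w0 R w1 and w1 R w2, but not w0 R w2.
Only transitive fails.

transitive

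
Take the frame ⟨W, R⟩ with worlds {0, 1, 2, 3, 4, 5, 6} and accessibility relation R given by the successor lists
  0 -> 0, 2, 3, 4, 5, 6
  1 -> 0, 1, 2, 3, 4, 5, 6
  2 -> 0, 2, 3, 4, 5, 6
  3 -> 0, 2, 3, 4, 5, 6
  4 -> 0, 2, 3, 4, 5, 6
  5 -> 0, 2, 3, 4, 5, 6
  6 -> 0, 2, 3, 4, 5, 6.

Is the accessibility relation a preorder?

Yes

Reflexive: yes — every world is R-related to itself.
Transitive: yes — every two-step R-path is closed by a direct edge.
So R is a preorder.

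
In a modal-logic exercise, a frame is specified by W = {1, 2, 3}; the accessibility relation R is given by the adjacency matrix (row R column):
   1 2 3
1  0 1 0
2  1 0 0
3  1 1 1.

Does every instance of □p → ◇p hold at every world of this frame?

Yes

The schema D characterises exactly the serial frames.
Serial: yes — every world has a successor (e.g. 1 R 2).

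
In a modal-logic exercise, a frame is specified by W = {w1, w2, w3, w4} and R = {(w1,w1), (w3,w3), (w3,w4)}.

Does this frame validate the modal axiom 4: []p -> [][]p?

By correspondence theory, 4 is valid on a frame iff R is transitive.
Transitive: yes — every two-step R-path is closed by a direct edge.

Yes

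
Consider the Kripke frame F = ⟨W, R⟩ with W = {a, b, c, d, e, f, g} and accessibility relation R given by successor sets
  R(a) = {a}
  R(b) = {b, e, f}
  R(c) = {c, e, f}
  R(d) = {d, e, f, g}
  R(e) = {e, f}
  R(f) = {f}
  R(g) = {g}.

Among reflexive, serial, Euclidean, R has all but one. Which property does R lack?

Reflexive: yes — every world is R-related to itself.
Serial: yes — every world has a successor (e.g. a R a).
Euclidean: no — b R f and b R e, but not f R e.
Only Euclidean fails.

Euclidean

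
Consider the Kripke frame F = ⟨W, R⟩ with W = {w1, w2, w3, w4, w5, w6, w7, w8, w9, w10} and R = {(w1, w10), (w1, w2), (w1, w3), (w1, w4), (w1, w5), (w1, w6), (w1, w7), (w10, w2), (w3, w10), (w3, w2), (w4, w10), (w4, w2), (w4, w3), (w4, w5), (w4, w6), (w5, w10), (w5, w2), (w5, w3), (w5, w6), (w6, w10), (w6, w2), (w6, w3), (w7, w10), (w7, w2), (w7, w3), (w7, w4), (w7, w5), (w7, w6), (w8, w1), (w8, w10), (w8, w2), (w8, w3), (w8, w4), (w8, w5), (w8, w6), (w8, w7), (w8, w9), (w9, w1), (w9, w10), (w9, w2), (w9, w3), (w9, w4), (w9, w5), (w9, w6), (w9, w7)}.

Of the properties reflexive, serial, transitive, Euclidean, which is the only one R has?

Reflexive: no — w1 is not related to itself.
Serial: no — w2 has no R-successor.
Transitive: yes — every two-step R-path is closed by a direct edge.
Euclidean: no — w1 R w10 and w1 R w3, but not w10 R w3.
Only transitive holds.

transitive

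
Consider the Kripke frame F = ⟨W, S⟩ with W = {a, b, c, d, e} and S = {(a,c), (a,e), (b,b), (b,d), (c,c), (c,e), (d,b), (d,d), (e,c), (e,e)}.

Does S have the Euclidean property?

Yes

Euclidean: yes — any two successors of a common world are S-related.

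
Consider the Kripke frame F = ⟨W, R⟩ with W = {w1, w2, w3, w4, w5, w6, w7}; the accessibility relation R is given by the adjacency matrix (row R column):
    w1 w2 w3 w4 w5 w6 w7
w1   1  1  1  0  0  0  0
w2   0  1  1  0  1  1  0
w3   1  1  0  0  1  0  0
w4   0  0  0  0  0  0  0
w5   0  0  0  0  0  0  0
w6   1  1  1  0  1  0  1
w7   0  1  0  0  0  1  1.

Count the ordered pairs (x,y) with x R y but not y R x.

Enumerating: (w1,w2), (w2,w5), (w3,w5), (w6,w1), (w6,w3), (w6,w5), (w7,w2).

7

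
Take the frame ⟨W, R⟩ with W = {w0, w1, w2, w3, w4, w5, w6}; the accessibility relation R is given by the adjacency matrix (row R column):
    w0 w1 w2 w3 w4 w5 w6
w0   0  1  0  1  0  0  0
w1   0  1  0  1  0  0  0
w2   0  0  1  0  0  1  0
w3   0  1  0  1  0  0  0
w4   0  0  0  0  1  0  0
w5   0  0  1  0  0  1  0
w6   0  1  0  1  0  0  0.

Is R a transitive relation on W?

Yes

Transitive: yes — every two-step R-path is closed by a direct edge.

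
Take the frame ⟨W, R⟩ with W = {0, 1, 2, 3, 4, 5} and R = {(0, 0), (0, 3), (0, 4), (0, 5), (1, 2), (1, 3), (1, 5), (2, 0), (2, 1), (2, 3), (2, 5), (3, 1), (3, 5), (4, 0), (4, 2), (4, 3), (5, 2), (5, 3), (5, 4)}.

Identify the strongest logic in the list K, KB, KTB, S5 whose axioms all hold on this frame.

K

Symmetric (axiom B): no — 0 R 3 but not 3 R 0.
Reflexive (axiom T): no — 1 is not related to itself.
Euclidean (axiom 5): no — 0 R 3 and 0 R 4, but not 3 R 4.
So F validates K; KB would additionally require R to be symmetric. The strongest is K.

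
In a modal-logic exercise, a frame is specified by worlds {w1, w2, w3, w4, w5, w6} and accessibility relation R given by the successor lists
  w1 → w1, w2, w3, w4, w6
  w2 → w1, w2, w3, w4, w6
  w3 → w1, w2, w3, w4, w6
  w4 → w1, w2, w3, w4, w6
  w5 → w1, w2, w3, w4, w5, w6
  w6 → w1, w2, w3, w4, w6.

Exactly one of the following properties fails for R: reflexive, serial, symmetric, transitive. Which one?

symmetric

Reflexive: yes — every world is R-related to itself.
Serial: yes — every world has a successor (e.g. w1 R w1).
Symmetric: no — w5 R w1 but not w1 R w5.
Transitive: yes — every two-step R-path is closed by a direct edge.
Only symmetric fails.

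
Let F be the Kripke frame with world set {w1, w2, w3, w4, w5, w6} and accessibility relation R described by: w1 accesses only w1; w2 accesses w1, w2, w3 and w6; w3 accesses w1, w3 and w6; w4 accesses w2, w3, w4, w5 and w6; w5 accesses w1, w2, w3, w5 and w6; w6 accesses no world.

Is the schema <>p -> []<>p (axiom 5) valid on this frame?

No

The schema 5 characterises exactly the Euclidean frames.
Euclidean: no — w2 R w1 and w2 R w3, but not w1 R w3.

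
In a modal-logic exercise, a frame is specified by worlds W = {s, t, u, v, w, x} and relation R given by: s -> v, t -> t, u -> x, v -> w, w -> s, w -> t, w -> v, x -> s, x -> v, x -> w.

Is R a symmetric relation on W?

Symmetric: no — s R v but not v R s.

No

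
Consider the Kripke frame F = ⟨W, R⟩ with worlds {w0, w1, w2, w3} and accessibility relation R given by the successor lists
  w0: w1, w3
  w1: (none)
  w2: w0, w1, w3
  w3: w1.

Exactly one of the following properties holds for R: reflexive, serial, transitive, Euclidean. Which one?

transitive

Reflexive: no — w0 is not related to itself.
Serial: no — w1 has no R-successor.
Transitive: yes — every two-step R-path is closed by a direct edge.
Euclidean: no — w0 R w1 and w0 R w3, but not w1 R w3.
Only transitive holds.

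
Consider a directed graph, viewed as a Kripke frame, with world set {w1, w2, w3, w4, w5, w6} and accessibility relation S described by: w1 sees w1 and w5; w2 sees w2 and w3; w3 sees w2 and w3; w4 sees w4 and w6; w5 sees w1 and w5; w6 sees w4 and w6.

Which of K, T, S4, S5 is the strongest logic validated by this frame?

Reflexive (axiom T): yes — every world is S-related to itself.
Transitive (axiom 4): yes — every two-step S-path is closed by a direct edge.
Euclidean (axiom 5): yes — any two successors of a common world are S-related.
So F validates K, T, S4, S5. The strongest is S5.

S5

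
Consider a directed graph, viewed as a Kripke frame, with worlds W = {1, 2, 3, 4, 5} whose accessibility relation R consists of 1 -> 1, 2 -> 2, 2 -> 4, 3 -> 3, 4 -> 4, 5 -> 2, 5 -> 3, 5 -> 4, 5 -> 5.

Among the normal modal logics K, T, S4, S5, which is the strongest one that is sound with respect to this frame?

S4

Reflexive (axiom T): yes — every world is R-related to itself.
Transitive (axiom 4): yes — every two-step R-path is closed by a direct edge.
Euclidean (axiom 5): no — 5 R 2 and 5 R 3, but not 2 R 3.
So F validates K, T, S4; S5 would additionally require R to be Euclidean. The strongest is S4.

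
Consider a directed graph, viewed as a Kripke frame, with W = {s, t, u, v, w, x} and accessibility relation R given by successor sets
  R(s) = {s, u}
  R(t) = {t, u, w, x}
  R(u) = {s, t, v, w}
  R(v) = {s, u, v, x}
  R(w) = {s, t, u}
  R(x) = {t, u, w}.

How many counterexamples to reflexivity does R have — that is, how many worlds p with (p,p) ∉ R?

3

Enumerating: u, w, x.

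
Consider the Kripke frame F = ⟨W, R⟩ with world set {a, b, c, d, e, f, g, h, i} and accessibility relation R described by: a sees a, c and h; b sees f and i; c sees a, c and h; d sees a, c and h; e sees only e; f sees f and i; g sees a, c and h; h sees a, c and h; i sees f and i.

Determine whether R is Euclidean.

Euclidean: yes — any two successors of a common world are R-related.

Yes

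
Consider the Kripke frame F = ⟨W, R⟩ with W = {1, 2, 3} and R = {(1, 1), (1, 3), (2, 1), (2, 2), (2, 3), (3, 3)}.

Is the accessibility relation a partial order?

Reflexive: yes — every world is R-related to itself.
Transitive: yes — every two-step R-path is closed by a direct edge.
Antisymmetric: yes — no distinct pair is related both ways.
So R is a partial order.

Yes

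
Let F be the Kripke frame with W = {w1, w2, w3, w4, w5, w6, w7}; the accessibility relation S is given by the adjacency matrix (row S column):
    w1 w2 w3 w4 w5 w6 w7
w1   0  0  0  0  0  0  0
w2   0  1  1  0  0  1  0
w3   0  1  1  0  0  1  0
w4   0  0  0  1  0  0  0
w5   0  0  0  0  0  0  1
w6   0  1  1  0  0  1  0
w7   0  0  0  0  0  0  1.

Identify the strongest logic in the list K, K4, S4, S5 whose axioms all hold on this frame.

Transitive (axiom 4): yes — every two-step S-path is closed by a direct edge.
Reflexive (axiom T): no — w1 is not related to itself.
Euclidean (axiom 5): yes — any two successors of a common world are S-related.
So F validates K, K4; S4 would additionally require S to be reflexive. The strongest is K4.

K4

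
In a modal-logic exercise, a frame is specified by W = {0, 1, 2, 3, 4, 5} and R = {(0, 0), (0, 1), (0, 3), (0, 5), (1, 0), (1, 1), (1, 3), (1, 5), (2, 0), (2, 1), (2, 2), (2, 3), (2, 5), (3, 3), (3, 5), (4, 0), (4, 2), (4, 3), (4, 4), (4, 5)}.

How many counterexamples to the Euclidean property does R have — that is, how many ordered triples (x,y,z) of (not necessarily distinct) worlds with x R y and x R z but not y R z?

35

Enumerating: (0,3,0), (0,3,1), (0,5,0), (0,5,1), (0,5,3), (0,5,5), (1,3,0), (1,3,1), (1,5,0), (1,5,1), (1,5,3), (1,5,5), … and 23 more.
Total: 35.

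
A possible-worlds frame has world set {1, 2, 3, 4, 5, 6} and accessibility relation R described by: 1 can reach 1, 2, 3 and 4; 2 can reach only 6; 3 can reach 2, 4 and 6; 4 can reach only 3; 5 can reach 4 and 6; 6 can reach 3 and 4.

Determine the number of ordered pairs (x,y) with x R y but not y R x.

8

Enumerating: (1,2), (1,3), (1,4), (2,6), (3,2), (5,4), (5,6), (6,4).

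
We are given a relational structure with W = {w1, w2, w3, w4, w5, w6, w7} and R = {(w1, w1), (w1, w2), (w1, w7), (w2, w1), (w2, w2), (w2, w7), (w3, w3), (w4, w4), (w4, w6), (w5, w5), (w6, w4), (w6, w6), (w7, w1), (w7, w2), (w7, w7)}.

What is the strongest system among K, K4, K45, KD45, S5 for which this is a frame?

Transitive (axiom 4): yes — every two-step R-path is closed by a direct edge.
Euclidean (axiom 5): yes — any two successors of a common world are R-related.
Serial (axiom D): yes — every world has a successor (e.g. w1 R w1).
Reflexive (axiom T): yes — every world is R-related to itself.
So F validates K, K4, K45, KD45, S5. The strongest is S5.

S5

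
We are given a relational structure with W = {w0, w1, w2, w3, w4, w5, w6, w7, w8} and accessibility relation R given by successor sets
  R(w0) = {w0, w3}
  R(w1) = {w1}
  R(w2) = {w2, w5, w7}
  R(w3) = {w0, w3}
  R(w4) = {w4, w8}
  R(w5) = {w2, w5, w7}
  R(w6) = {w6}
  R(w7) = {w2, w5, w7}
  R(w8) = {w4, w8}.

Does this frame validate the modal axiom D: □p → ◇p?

The schema D characterises exactly the serial frames.
Serial: yes — every world has a successor (e.g. w0 R w0).

Yes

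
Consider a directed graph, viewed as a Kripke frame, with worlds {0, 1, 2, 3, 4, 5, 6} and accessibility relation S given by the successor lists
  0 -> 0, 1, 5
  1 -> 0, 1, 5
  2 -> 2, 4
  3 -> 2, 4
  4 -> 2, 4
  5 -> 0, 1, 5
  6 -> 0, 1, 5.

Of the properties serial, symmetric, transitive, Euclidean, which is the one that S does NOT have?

Serial: yes — every world has a successor (e.g. 0 S 0).
Symmetric: no — 3 S 2 but not 2 S 3.
Transitive: yes — every two-step S-path is closed by a direct edge.
Euclidean: yes — any two successors of a common world are S-related.
Only symmetric fails.

symmetric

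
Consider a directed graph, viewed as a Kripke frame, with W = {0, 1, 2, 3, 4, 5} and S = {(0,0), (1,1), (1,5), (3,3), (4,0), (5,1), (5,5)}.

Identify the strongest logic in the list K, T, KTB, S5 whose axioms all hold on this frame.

Reflexive (axiom T): no — 2 is not related to itself.
Symmetric (axiom B): no — 4 S 0 but not 0 S 4.
Euclidean (axiom 5): yes — any two successors of a common world are S-related.
So F validates K; T would additionally require S to be reflexive. The strongest is K.

K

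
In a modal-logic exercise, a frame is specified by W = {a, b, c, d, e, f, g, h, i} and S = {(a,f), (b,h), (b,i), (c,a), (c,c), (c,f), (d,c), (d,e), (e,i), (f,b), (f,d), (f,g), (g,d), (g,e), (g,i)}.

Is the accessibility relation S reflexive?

No

Reflexive: no — a is not related to itself.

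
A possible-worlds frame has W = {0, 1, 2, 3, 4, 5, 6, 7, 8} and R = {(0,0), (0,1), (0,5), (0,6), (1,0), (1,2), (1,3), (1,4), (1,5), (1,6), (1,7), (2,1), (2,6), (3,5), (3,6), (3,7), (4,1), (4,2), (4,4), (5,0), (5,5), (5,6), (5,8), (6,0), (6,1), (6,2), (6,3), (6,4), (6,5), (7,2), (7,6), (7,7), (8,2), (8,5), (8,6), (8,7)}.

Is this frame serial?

Yes

Serial: yes — every world has a successor (e.g. 0 R 0).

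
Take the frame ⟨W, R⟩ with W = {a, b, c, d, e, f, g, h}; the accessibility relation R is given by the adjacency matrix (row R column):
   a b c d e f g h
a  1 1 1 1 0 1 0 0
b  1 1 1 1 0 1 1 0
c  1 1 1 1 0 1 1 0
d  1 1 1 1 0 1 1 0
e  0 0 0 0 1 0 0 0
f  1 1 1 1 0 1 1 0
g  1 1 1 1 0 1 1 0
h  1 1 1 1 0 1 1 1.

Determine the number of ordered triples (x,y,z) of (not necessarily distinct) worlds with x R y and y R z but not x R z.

Enumerating: (a,b,g), (a,c,g), (a,d,g), (a,f,g).

4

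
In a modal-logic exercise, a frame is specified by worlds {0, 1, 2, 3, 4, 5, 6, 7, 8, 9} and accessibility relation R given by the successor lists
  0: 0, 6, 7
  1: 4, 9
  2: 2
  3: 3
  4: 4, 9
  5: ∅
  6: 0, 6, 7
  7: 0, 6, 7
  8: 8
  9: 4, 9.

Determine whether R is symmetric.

No

Symmetric: no — 1 R 4 but not 4 R 1.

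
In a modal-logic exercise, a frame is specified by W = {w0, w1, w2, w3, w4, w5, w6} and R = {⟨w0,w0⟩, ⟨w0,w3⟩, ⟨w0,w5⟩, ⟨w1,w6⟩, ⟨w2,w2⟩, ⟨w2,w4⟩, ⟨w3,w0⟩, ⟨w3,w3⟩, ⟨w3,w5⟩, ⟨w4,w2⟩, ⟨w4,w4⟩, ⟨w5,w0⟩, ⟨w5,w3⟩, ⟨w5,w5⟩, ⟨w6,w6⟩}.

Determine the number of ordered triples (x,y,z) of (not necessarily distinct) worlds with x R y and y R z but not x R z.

R is transitive; there are no such tuples.

0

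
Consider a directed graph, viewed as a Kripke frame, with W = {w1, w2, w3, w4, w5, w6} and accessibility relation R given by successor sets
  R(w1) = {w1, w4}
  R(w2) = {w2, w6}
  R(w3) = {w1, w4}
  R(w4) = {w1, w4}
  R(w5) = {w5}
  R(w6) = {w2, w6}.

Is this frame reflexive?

No

Reflexive: no — w3 is not related to itself.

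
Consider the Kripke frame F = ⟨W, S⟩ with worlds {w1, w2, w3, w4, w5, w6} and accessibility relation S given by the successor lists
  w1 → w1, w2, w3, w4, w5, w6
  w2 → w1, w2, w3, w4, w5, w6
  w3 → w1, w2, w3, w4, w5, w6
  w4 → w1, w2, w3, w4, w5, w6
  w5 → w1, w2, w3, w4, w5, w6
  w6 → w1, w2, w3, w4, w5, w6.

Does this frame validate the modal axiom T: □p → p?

Axiom T corresponds to the accessibility relation being reflexive.
Reflexive: yes — every world is S-related to itself.

Yes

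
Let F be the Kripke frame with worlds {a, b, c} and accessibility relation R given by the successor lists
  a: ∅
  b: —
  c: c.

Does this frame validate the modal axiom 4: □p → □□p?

Yes

By correspondence theory, 4 is valid on a frame iff R is transitive.
Transitive: yes — every two-step R-path is closed by a direct edge.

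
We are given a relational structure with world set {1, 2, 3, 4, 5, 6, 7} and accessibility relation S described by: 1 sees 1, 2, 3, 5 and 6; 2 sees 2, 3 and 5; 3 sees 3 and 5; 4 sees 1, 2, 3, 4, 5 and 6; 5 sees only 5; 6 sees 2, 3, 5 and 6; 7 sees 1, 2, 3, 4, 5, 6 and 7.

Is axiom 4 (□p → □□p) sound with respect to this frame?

Yes

Axiom 4 corresponds to the accessibility relation being transitive.
Transitive: yes — every two-step S-path is closed by a direct edge.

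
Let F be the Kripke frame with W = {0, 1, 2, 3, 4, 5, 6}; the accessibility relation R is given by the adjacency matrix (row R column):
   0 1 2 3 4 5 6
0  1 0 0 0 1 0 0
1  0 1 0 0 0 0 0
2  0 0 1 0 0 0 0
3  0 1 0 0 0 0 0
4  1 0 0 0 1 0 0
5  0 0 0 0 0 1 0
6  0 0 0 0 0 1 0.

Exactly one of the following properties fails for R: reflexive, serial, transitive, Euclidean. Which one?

reflexive

Reflexive: no — 3 is not related to itself.
Serial: yes — every world has a successor (e.g. 0 R 0).
Transitive: yes — every two-step R-path is closed by a direct edge.
Euclidean: yes — any two successors of a common world are R-related.
Only reflexive fails.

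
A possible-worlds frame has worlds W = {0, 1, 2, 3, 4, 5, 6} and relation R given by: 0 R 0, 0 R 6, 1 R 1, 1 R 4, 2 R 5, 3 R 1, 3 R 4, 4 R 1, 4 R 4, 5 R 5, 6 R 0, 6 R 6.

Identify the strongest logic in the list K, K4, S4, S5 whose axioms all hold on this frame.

Transitive (axiom 4): yes — every two-step R-path is closed by a direct edge.
Reflexive (axiom T): no — 2 is not related to itself.
Euclidean (axiom 5): yes — any two successors of a common world are R-related.
So F validates K, K4; S4 would additionally require R to be reflexive. The strongest is K4.

K4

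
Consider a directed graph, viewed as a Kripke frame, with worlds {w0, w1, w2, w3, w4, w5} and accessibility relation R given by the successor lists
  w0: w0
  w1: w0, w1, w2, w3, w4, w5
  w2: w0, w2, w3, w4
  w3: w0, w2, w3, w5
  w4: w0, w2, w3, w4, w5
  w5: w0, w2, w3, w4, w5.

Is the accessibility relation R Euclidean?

Euclidean: no — w1 R w0 and w1 R w2, but not w0 R w2.

No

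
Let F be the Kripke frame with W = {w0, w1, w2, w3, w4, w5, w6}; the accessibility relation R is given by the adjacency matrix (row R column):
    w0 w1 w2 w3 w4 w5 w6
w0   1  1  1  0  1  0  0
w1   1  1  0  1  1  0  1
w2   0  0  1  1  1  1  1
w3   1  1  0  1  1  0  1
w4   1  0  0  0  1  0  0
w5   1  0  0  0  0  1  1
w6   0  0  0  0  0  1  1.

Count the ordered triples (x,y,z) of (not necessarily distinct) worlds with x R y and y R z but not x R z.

19

Enumerating: (w0,w1,w3), (w0,w1,w6), (w0,w2,w3), (w0,w2,w5), (w0,w2,w6), (w1,w0,w2), (w1,w6,w5), (w2,w3,w0), (w2,w3,w1), (w2,w4,w0), (w2,w5,w0), (w3,w0,w2), … and 7 more.
Total: 19.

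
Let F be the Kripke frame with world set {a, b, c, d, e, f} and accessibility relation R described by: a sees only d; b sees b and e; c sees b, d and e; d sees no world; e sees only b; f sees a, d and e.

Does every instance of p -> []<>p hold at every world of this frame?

No

Axiom B corresponds to the accessibility relation being symmetric.
Symmetric: no — a R d but not d R a.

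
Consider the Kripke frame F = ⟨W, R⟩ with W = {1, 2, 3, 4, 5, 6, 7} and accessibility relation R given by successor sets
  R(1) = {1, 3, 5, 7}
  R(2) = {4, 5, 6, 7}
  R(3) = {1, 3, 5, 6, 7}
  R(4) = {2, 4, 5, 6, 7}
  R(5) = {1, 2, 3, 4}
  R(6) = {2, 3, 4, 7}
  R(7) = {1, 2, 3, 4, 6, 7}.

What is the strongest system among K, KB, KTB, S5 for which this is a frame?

KB

Symmetric (axiom B): yes — every pair in R has its reverse in R.
Reflexive (axiom T): no — 2 is not related to itself.
Euclidean (axiom 5): no — 1 R 5 and 1 R 7, but not 5 R 7.
So F validates K, KB; KTB would additionally require R to be reflexive. The strongest is KB.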